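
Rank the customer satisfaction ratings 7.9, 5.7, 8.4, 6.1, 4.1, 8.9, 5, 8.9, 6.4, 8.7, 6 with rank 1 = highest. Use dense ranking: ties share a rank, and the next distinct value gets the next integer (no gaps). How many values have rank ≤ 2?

3

Sorted (descending): 8.9, 8.9, 8.7, 8.4, 7.9, 6.4, 6.1, 6, 5.7, 5, 4.1
The 2 values of 8.9 share dense rank 1.
Remaining distinct values take the next consecutive integers.
Ranks ≤ 2: {1, 1, 2} → 3 values.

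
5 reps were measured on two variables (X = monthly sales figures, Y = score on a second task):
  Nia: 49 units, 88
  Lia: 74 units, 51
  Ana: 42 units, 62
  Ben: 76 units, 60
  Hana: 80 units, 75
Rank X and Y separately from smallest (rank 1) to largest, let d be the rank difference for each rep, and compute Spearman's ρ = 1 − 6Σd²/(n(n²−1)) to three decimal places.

Ranks of variable 1: 2, 3, 1, 4, 5
Ranks of variable 2: 5, 1, 3, 2, 4
d = r₁ − r₂: -3, 2, -2, 2, 1
d²: 9, 4, 4, 4, 1; Σd² = 22
ρ = 1 − 6·22/(5·24) = 1 − 132/120 = -0.100

-0.100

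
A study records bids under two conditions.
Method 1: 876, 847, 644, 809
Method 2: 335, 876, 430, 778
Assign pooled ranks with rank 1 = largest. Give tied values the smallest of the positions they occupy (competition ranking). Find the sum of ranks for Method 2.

21

Sorted (descending): 876, 876, 847, 809, 778, 644, 430, 335
The 2 values of 876 occupy positions 1–2 → each gets rank 1.
Method 2 values → pooled ranks: 335→8, 876→1, 430→7, 778→5
Rank sum = 8 + 1 + 7 + 5 = 21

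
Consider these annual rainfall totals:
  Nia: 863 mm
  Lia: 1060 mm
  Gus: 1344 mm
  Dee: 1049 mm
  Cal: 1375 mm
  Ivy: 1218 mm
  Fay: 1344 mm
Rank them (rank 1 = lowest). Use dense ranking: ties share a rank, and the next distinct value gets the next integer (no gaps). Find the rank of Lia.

Sorted (ascending): 863, 1049, 1060, 1218, 1344, 1344, 1375
The 2 values of 1344 share dense rank 5.
Remaining distinct values take the next consecutive integers.
Lia has value 1060 mm → rank 3.

3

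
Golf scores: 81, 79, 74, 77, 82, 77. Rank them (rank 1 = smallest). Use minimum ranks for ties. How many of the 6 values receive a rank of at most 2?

3

Sorted (ascending): 74, 77, 77, 79, 81, 82
The 2 values of 77 occupy positions 2–3 → each gets rank 2.
Ranks ≤ 2: {1, 2, 2} → 3 values.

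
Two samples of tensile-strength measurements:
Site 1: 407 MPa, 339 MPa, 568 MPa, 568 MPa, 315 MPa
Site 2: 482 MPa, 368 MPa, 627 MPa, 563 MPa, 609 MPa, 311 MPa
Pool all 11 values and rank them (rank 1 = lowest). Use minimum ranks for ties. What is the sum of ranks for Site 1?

26

Sorted (ascending): 311, 315, 339, 368, 407, 482, 563, 568, 568, 609, 627
The 2 values of 568 occupy positions 8–9 → each gets rank 8.
Site 1 values → pooled ranks: 407→5, 339→3, 568→8, 568→8, 315→2
Rank sum = 5 + 3 + 8 + 8 + 2 = 26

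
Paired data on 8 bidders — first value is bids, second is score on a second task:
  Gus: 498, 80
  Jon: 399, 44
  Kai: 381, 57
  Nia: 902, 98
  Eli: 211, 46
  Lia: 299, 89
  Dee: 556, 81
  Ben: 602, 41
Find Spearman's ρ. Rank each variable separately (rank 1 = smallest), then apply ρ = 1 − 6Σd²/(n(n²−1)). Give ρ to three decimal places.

0.167

Ranks of variable 1: 5, 4, 3, 8, 1, 2, 6, 7
Ranks of variable 2: 5, 2, 4, 8, 3, 7, 6, 1
d = r₁ − r₂: 0, 2, -1, 0, -2, -5, 0, 6
d²: 0, 4, 1, 0, 4, 25, 0, 36; Σd² = 70
ρ = 1 − 6·70/(8·63) = 1 − 420/504 = 0.167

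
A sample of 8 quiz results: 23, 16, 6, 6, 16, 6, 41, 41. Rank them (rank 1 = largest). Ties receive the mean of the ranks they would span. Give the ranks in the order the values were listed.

Sorted (descending): 41, 41, 23, 16, 16, 6, 6, 6
The 2 values of 41 occupy positions 1–2 → average rank (1+2)/2 = 1.5.
The 2 values of 16 occupy positions 4–5 → average rank (4+5)/2 = 4.5.
The 3 values of 6 occupy positions 6–8 → average rank 7.

3, 4.5, 7, 7, 4.5, 7, 1.5, 1.5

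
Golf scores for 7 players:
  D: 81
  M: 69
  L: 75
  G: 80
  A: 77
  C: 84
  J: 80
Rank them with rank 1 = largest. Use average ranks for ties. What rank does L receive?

6

Sorted (descending): 84, 81, 80, 80, 77, 75, 69
The 2 values of 80 occupy positions 3–4 → average rank (3+4)/2 = 3.5.
L has value 75 → rank 6.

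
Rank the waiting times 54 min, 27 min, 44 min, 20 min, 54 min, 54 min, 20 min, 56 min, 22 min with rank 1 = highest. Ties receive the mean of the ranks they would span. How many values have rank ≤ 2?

1

Sorted (descending): 56, 54, 54, 54, 44, 27, 22, 20, 20
The 3 values of 54 occupy positions 2–4 → average rank 3.
The 2 values of 20 occupy positions 8–9 → average rank (8+9)/2 = 8.5.
Ranks ≤ 2: {1} → 1 value.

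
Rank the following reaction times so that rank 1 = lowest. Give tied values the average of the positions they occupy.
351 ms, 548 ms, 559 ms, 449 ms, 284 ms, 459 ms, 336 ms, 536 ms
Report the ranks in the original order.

Sorted (ascending): 284, 336, 351, 449, 459, 536, 548, 559
No ties — each value takes its position as its rank.

3, 7, 8, 4, 1, 5, 2, 6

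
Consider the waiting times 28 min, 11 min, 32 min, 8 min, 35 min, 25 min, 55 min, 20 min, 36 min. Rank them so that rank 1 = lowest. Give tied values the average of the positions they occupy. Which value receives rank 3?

20

Sorted (ascending): 8, 11, 20, 25, 28, 32, 35, 36, 55
No ties — each value takes its position as its rank.
Rank 3 → value 20.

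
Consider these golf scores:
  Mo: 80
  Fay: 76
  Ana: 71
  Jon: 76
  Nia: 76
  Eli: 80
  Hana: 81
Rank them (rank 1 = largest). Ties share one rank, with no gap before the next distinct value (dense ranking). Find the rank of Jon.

3

Sorted (descending): 81, 80, 80, 76, 76, 76, 71
The 2 values of 80 share dense rank 2.
The 3 values of 76 share dense rank 3.
Remaining distinct values take the next consecutive integers.
Jon has value 76 → rank 3.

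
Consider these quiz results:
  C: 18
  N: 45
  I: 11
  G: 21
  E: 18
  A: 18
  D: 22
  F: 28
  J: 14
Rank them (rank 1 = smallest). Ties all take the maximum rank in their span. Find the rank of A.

Sorted (ascending): 11, 14, 18, 18, 18, 21, 22, 28, 45
The 3 values of 18 occupy positions 3–5 → each gets rank 5.
A has value 18 → rank 5.

5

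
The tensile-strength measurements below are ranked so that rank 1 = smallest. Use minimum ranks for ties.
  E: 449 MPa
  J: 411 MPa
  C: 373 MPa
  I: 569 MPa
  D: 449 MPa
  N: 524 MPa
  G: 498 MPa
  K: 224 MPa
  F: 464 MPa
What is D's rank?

4

Sorted (ascending): 224, 373, 411, 449, 449, 464, 498, 524, 569
The 2 values of 449 occupy positions 4–5 → each gets rank 4.
D has value 449 MPa → rank 4.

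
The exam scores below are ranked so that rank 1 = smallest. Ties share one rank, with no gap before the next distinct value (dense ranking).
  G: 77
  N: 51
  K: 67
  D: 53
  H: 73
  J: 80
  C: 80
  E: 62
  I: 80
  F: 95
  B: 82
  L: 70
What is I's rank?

8

Sorted (ascending): 51, 53, 62, 67, 70, 73, 77, 80, 80, 80, 82, 95
The 3 values of 80 share dense rank 8.
Remaining distinct values take the next consecutive integers.
I has value 80 → rank 8.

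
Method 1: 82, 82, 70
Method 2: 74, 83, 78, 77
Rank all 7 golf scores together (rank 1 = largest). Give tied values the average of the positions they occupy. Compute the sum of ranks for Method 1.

12

Sorted (descending): 83, 82, 82, 78, 77, 74, 70
The 2 values of 82 occupy positions 2–3 → average rank (2+3)/2 = 2.5.
Method 1 values → pooled ranks: 82→2.5, 82→2.5, 70→7
Rank sum = 2.5 + 2.5 + 7 = 12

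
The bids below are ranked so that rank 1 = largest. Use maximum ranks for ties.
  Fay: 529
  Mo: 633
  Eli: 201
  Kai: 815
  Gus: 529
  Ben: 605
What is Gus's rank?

5

Sorted (descending): 815, 633, 605, 529, 529, 201
The 2 values of 529 occupy positions 4–5 → each gets rank 5.
Gus has value 529 → rank 5.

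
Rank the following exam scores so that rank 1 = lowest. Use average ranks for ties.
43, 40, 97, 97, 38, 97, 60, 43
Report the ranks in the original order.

Sorted (ascending): 38, 40, 43, 43, 60, 97, 97, 97
The 2 values of 43 occupy positions 3–4 → average rank (3+4)/2 = 3.5.
The 3 values of 97 occupy positions 6–8 → average rank 7.

3.5, 2, 7, 7, 1, 7, 5, 3.5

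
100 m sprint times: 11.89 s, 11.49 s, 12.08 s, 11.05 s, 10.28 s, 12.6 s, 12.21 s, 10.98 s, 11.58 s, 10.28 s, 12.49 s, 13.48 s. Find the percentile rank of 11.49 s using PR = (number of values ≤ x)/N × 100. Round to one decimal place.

41.7

N = 12.
Strictly below 11.49: 4. Equal to 11.49: 1.
PR = 5/12 × 100 = 41.7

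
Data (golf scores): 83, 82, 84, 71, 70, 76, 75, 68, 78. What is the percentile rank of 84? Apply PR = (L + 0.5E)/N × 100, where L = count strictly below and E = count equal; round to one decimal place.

94.4

N = 9.
Strictly below 84: 8. Equal to 84: 1.
PR = (8 + 0.5·1)/9 × 100 = 94.4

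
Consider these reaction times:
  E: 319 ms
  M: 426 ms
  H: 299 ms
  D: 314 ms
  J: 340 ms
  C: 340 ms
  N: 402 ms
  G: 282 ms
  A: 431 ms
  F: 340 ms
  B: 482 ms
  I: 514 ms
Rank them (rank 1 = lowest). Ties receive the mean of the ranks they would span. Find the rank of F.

6

Sorted (ascending): 282, 299, 314, 319, 340, 340, 340, 402, 426, 431, 482, 514
The 3 values of 340 occupy positions 5–7 → average rank 6.
F has value 340 ms → rank 6.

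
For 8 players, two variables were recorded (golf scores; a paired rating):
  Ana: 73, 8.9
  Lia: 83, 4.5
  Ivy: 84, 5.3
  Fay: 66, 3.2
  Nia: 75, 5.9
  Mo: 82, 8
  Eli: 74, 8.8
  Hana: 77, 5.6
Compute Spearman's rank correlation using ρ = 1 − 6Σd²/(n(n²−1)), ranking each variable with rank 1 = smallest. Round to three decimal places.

-0.238

Ranks of variable 1: 2, 7, 8, 1, 4, 6, 3, 5
Ranks of variable 2: 8, 2, 3, 1, 5, 6, 7, 4
d = r₁ − r₂: -6, 5, 5, 0, -1, 0, -4, 1
d²: 36, 25, 25, 0, 1, 0, 16, 1; Σd² = 104
ρ = 1 − 6·104/(8·63) = 1 − 624/504 = -0.238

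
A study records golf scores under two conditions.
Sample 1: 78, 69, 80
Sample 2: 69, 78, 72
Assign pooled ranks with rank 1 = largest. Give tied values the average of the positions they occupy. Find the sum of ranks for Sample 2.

Sorted (descending): 80, 78, 78, 72, 69, 69
The 2 values of 78 occupy positions 2–3 → average rank (2+3)/2 = 2.5.
The 2 values of 69 occupy positions 5–6 → average rank (5+6)/2 = 5.5.
Sample 2 values → pooled ranks: 69→5.5, 78→2.5, 72→4
Rank sum = 5.5 + 2.5 + 4 = 12

12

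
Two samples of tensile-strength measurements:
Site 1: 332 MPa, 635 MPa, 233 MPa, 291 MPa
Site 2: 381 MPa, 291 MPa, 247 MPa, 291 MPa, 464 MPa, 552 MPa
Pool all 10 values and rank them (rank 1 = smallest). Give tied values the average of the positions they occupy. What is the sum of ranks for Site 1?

Sorted (ascending): 233, 247, 291, 291, 291, 332, 381, 464, 552, 635
The 3 values of 291 occupy positions 3–5 → average rank 4.
Site 1 values → pooled ranks: 332→6, 635→10, 233→1, 291→4
Rank sum = 6 + 10 + 1 + 4 = 21

21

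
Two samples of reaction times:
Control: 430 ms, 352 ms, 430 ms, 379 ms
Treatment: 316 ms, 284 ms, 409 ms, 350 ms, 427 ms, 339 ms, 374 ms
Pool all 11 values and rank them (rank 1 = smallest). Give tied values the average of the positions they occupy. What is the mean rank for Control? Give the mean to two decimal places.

8.25

Sorted (ascending): 284, 316, 339, 350, 352, 374, 379, 409, 427, 430, 430
The 2 values of 430 occupy positions 10–11 → average rank (10+11)/2 = 10.5.
Control values → pooled ranks: 430→10.5, 352→5, 430→10.5, 379→7
Mean rank = (10.5 + 5 + 10.5 + 7) / 4 = 8.25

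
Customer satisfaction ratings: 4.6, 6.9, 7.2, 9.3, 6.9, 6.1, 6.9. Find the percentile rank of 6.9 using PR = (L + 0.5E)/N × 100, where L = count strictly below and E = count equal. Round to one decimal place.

50.0

N = 7.
Strictly below 6.9: 2. Equal to 6.9: 3.
PR = (2 + 0.5·3)/7 × 100 = 50.0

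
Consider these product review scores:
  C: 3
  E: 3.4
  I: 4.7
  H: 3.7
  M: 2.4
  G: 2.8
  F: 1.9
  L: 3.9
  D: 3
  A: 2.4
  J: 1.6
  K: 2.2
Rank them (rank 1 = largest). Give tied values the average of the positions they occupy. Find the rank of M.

Sorted (descending): 4.7, 3.9, 3.7, 3.4, 3, 3, 2.8, 2.4, 2.4, 2.2, 1.9, 1.6
The 2 values of 3 occupy positions 5–6 → average rank (5+6)/2 = 5.5.
The 2 values of 2.4 occupy positions 8–9 → average rank (8+9)/2 = 8.5.
M has value 2.4 → rank 8.5.

8.5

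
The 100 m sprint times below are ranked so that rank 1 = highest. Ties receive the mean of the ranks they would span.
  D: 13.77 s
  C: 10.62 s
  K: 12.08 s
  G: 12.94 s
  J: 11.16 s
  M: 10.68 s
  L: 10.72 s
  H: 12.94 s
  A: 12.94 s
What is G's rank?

Sorted (descending): 13.77, 12.94, 12.94, 12.94, 12.08, 11.16, 10.72, 10.68, 10.62
The 3 values of 12.94 occupy positions 2–4 → average rank 3.
G has value 12.94 s → rank 3.

3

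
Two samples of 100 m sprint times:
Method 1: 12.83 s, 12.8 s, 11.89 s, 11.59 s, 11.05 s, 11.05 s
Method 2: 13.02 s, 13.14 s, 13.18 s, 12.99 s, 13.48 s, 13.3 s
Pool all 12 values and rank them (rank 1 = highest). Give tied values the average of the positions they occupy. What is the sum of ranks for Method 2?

21

Sorted (descending): 13.48, 13.3, 13.18, 13.14, 13.02, 12.99, 12.83, 12.8, 11.89, 11.59, 11.05, 11.05
The 2 values of 11.05 occupy positions 11–12 → average rank (11+12)/2 = 11.5.
Method 2 values → pooled ranks: 13.02→5, 13.14→4, 13.18→3, 12.99→6, 13.48→1, 13.3→2
Rank sum = 5 + 4 + 3 + 6 + 1 + 2 = 21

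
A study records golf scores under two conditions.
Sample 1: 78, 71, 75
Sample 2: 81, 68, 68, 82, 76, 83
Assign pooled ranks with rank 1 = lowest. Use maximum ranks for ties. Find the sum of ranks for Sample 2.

33

Sorted (ascending): 68, 68, 71, 75, 76, 78, 81, 82, 83
The 2 values of 68 occupy positions 1–2 → each gets rank 2.
Sample 2 values → pooled ranks: 81→7, 68→2, 68→2, 82→8, 76→5, 83→9
Rank sum = 7 + 2 + 2 + 8 + 5 + 9 = 33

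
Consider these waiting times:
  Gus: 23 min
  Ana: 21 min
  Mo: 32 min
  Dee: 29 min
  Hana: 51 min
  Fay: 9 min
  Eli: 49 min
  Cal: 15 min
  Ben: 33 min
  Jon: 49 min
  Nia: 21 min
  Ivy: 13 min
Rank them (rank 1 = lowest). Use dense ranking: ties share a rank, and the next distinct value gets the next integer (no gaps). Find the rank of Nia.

4

Sorted (ascending): 9, 13, 15, 21, 21, 23, 29, 32, 33, 49, 49, 51
The 2 values of 21 share dense rank 4.
The 2 values of 49 share dense rank 9.
Remaining distinct values take the next consecutive integers.
Nia has value 21 min → rank 4.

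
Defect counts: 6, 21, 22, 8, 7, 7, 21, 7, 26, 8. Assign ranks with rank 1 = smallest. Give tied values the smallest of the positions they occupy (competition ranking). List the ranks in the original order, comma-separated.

1, 7, 9, 5, 2, 2, 7, 2, 10, 5

Sorted (ascending): 6, 7, 7, 7, 8, 8, 21, 21, 22, 26
The 3 values of 7 occupy positions 2–4 → each gets rank 2.
The 2 values of 8 occupy positions 5–6 → each gets rank 5.
The 2 values of 21 occupy positions 7–8 → each gets rank 7.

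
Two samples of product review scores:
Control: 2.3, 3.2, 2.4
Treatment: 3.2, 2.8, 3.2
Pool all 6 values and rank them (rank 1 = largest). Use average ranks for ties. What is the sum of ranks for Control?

13

Sorted (descending): 3.2, 3.2, 3.2, 2.8, 2.4, 2.3
The 3 values of 3.2 occupy positions 1–3 → average rank 2.
Control values → pooled ranks: 2.3→6, 3.2→2, 2.4→5
Rank sum = 6 + 2 + 5 = 13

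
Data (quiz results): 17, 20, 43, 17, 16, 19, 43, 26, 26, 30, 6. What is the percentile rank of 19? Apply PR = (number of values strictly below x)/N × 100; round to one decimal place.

36.4

N = 11.
Strictly below 19: 4. Equal to 19: 1.
PR = 4/11 × 100 = 36.4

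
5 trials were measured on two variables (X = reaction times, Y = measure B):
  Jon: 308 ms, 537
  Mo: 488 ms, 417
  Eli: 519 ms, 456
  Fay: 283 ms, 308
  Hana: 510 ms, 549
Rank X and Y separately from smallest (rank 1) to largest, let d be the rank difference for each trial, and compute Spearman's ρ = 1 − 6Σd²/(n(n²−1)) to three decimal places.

0.500

Ranks of variable 1: 2, 3, 5, 1, 4
Ranks of variable 2: 4, 2, 3, 1, 5
d = r₁ − r₂: -2, 1, 2, 0, -1
d²: 4, 1, 4, 0, 1; Σd² = 10
ρ = 1 − 6·10/(5·24) = 1 − 60/120 = 0.500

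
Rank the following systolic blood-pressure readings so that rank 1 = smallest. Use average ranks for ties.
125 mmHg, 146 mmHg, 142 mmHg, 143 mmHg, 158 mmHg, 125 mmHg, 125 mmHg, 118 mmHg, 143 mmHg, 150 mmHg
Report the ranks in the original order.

Sorted (ascending): 118, 125, 125, 125, 142, 143, 143, 146, 150, 158
The 3 values of 125 occupy positions 2–4 → average rank 3.
The 2 values of 143 occupy positions 6–7 → average rank (6+7)/2 = 6.5.

3, 8, 5, 6.5, 10, 3, 3, 1, 6.5, 9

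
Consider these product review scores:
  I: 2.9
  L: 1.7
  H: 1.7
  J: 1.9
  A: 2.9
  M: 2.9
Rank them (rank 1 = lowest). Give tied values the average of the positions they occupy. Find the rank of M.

Sorted (ascending): 1.7, 1.7, 1.9, 2.9, 2.9, 2.9
The 2 values of 1.7 occupy positions 1–2 → average rank (1+2)/2 = 1.5.
The 3 values of 2.9 occupy positions 4–6 → average rank 5.
M has value 2.9 → rank 5.

5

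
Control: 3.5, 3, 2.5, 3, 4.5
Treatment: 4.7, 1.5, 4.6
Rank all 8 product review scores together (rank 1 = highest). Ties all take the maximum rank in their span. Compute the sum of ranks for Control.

Sorted (descending): 4.7, 4.6, 4.5, 3.5, 3, 3, 2.5, 1.5
The 2 values of 3 occupy positions 5–6 → each gets rank 6.
Control values → pooled ranks: 3.5→4, 3→6, 2.5→7, 3→6, 4.5→3
Rank sum = 4 + 6 + 7 + 6 + 3 = 26

26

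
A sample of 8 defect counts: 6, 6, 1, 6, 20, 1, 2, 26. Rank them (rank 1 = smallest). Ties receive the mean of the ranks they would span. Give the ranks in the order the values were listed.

Sorted (ascending): 1, 1, 2, 6, 6, 6, 20, 26
The 2 values of 1 occupy positions 1–2 → average rank (1+2)/2 = 1.5.
The 3 values of 6 occupy positions 4–6 → average rank 5.

5, 5, 1.5, 5, 7, 1.5, 3, 8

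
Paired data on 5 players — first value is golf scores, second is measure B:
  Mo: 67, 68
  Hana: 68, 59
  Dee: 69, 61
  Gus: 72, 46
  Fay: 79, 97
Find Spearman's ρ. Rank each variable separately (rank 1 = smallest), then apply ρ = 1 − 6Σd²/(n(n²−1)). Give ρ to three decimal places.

Ranks of variable 1: 1, 2, 3, 4, 5
Ranks of variable 2: 4, 2, 3, 1, 5
d = r₁ − r₂: -3, 0, 0, 3, 0
d²: 9, 0, 0, 9, 0; Σd² = 18
ρ = 1 − 6·18/(5·24) = 1 − 108/120 = 0.100

0.100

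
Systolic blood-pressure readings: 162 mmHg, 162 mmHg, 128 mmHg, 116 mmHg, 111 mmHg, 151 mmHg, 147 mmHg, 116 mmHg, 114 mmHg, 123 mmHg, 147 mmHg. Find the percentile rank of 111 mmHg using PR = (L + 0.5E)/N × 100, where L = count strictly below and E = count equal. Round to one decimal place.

4.5

N = 11.
Strictly below 111: 0. Equal to 111: 1.
PR = (0 + 0.5·1)/11 × 100 = 4.5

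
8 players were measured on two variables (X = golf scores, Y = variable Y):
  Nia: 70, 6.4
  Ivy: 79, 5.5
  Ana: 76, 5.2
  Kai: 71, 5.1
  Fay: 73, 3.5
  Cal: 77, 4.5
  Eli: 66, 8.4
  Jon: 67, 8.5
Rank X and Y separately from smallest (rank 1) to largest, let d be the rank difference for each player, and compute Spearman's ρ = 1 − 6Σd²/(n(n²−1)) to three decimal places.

Ranks of variable 1: 3, 8, 6, 4, 5, 7, 1, 2
Ranks of variable 2: 6, 5, 4, 3, 1, 2, 7, 8
d = r₁ − r₂: -3, 3, 2, 1, 4, 5, -6, -6
d²: 9, 9, 4, 1, 16, 25, 36, 36; Σd² = 136
ρ = 1 − 6·136/(8·63) = 1 − 816/504 = -0.619

-0.619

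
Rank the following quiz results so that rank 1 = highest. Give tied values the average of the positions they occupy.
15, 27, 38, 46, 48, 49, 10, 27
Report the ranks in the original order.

7, 5.5, 4, 3, 2, 1, 8, 5.5

Sorted (descending): 49, 48, 46, 38, 27, 27, 15, 10
The 2 values of 27 occupy positions 5–6 → average rank (5+6)/2 = 5.5.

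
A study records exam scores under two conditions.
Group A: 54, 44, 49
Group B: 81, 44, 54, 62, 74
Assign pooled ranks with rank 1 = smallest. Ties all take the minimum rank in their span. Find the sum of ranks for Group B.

Sorted (ascending): 44, 44, 49, 54, 54, 62, 74, 81
The 2 values of 44 occupy positions 1–2 → each gets rank 1.
The 2 values of 54 occupy positions 4–5 → each gets rank 4.
Group B values → pooled ranks: 81→8, 44→1, 54→4, 62→6, 74→7
Rank sum = 8 + 1 + 4 + 6 + 7 = 26

26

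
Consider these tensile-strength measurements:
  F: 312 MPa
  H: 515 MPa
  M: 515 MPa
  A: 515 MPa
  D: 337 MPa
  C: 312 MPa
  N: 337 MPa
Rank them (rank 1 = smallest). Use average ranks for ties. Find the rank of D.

3.5

Sorted (ascending): 312, 312, 337, 337, 515, 515, 515
The 2 values of 312 occupy positions 1–2 → average rank (1+2)/2 = 1.5.
The 2 values of 337 occupy positions 3–4 → average rank (3+4)/2 = 3.5.
The 3 values of 515 occupy positions 5–7 → average rank 6.
D has value 337 MPa → rank 3.5.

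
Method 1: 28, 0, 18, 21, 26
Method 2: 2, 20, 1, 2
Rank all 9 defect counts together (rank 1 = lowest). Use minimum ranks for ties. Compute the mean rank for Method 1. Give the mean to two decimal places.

Sorted (ascending): 0, 1, 2, 2, 18, 20, 21, 26, 28
The 2 values of 2 occupy positions 3–4 → each gets rank 3.
Method 1 values → pooled ranks: 28→9, 0→1, 18→5, 21→7, 26→8
Mean rank = (9 + 1 + 5 + 7 + 8) / 5 = 6.00

6.00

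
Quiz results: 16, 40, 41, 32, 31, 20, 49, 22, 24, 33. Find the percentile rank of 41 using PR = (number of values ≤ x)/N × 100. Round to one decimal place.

90.0

N = 10.
Strictly below 41: 8. Equal to 41: 1.
PR = 9/10 × 100 = 90.0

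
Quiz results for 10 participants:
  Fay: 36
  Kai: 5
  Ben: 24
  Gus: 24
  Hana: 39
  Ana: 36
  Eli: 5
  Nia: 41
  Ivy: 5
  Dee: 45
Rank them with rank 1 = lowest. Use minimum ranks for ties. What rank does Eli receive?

Sorted (ascending): 5, 5, 5, 24, 24, 36, 36, 39, 41, 45
The 3 values of 5 occupy positions 1–3 → each gets rank 1.
The 2 values of 24 occupy positions 4–5 → each gets rank 4.
The 2 values of 36 occupy positions 6–7 → each gets rank 6.
Eli has value 5 → rank 1.

1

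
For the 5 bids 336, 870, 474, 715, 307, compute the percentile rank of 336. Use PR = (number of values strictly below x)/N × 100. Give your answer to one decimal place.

N = 5.
Strictly below 336: 1. Equal to 336: 1.
PR = 1/5 × 100 = 20.0

20.0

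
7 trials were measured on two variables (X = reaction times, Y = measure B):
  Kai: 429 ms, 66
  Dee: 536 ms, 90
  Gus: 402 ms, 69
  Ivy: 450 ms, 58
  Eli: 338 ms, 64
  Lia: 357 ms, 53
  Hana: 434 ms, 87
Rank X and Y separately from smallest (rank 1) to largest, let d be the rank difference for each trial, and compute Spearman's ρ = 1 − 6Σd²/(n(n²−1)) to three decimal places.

Ranks of variable 1: 4, 7, 3, 6, 1, 2, 5
Ranks of variable 2: 4, 7, 5, 2, 3, 1, 6
d = r₁ − r₂: 0, 0, -2, 4, -2, 1, -1
d²: 0, 0, 4, 16, 4, 1, 1; Σd² = 26
ρ = 1 − 6·26/(7·48) = 1 − 156/336 = 0.536

0.536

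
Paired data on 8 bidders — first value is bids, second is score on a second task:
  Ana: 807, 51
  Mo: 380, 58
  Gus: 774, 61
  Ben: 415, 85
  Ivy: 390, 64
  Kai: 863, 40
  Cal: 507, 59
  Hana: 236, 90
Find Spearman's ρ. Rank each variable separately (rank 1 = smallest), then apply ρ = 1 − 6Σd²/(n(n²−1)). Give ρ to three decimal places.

-0.714

Ranks of variable 1: 7, 2, 6, 4, 3, 8, 5, 1
Ranks of variable 2: 2, 3, 5, 7, 6, 1, 4, 8
d = r₁ − r₂: 5, -1, 1, -3, -3, 7, 1, -7
d²: 25, 1, 1, 9, 9, 49, 1, 49; Σd² = 144
ρ = 1 − 6·144/(8·63) = 1 − 864/504 = -0.714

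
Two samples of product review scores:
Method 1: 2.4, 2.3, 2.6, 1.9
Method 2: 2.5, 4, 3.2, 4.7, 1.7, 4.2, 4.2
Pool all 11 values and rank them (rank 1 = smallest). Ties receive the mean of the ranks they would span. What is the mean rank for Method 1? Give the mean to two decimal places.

Sorted (ascending): 1.7, 1.9, 2.3, 2.4, 2.5, 2.6, 3.2, 4, 4.2, 4.2, 4.7
The 2 values of 4.2 occupy positions 9–10 → average rank (9+10)/2 = 9.5.
Method 1 values → pooled ranks: 2.4→4, 2.3→3, 2.6→6, 1.9→2
Mean rank = (4 + 3 + 6 + 2) / 4 = 3.75

3.75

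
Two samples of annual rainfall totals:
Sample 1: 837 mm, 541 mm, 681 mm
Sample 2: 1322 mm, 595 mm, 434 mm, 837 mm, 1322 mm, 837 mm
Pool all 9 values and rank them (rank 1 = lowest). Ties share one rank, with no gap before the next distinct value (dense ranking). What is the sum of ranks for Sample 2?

26

Sorted (ascending): 434, 541, 595, 681, 837, 837, 837, 1322, 1322
The 3 values of 837 share dense rank 5.
The 2 values of 1322 share dense rank 6.
Remaining distinct values take the next consecutive integers.
Sample 2 values → pooled ranks: 1322→6, 595→3, 434→1, 837→5, 1322→6, 837→5
Rank sum = 6 + 3 + 1 + 5 + 6 + 5 = 26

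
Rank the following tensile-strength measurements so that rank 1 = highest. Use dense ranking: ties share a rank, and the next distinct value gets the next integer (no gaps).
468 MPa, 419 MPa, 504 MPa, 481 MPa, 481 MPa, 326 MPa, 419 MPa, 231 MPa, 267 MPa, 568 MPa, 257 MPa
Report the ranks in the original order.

Sorted (descending): 568, 504, 481, 481, 468, 419, 419, 326, 267, 257, 231
The 2 values of 481 share dense rank 3.
The 2 values of 419 share dense rank 5.
Remaining distinct values take the next consecutive integers.

4, 5, 2, 3, 3, 6, 5, 9, 7, 1, 8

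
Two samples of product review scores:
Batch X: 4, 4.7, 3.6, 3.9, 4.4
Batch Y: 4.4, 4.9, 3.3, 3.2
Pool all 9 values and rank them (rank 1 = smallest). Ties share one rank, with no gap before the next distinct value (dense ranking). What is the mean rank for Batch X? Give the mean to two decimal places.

5.00

Sorted (ascending): 3.2, 3.3, 3.6, 3.9, 4, 4.4, 4.4, 4.7, 4.9
The 2 values of 4.4 share dense rank 6.
Remaining distinct values take the next consecutive integers.
Batch X values → pooled ranks: 4→5, 4.7→7, 3.6→3, 3.9→4, 4.4→6
Mean rank = (5 + 7 + 3 + 4 + 6) / 5 = 5.00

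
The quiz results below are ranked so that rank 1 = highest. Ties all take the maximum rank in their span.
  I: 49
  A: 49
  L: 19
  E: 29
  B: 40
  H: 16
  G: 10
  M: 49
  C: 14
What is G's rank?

9

Sorted (descending): 49, 49, 49, 40, 29, 19, 16, 14, 10
The 3 values of 49 occupy positions 1–3 → each gets rank 3.
G has value 10 → rank 9.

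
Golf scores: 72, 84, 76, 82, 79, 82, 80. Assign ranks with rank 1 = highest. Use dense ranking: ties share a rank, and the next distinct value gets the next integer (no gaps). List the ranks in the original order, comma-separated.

6, 1, 5, 2, 4, 2, 3

Sorted (descending): 84, 82, 82, 80, 79, 76, 72
The 2 values of 82 share dense rank 2.
Remaining distinct values take the next consecutive integers.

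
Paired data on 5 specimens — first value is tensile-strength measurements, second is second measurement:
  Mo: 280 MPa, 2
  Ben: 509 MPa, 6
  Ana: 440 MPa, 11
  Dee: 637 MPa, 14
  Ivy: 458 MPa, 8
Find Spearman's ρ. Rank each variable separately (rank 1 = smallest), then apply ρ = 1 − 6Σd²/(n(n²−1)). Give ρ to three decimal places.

Ranks of variable 1: 1, 4, 2, 5, 3
Ranks of variable 2: 1, 2, 4, 5, 3
d = r₁ − r₂: 0, 2, -2, 0, 0
d²: 0, 4, 4, 0, 0; Σd² = 8
ρ = 1 − 6·8/(5·24) = 1 − 48/120 = 0.600

0.600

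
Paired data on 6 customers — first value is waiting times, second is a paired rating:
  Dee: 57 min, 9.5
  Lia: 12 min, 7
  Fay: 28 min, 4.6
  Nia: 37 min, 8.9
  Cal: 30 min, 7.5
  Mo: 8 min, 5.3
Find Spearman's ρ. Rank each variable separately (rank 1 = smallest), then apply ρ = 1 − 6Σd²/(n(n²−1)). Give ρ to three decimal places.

0.829

Ranks of variable 1: 6, 2, 3, 5, 4, 1
Ranks of variable 2: 6, 3, 1, 5, 4, 2
d = r₁ − r₂: 0, -1, 2, 0, 0, -1
d²: 0, 1, 4, 0, 0, 1; Σd² = 6
ρ = 1 − 6·6/(6·35) = 1 − 36/210 = 0.829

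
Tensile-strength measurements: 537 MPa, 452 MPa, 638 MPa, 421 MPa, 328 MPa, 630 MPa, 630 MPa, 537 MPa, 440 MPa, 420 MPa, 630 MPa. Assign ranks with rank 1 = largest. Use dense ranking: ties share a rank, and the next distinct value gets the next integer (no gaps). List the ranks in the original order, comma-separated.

3, 4, 1, 6, 8, 2, 2, 3, 5, 7, 2

Sorted (descending): 638, 630, 630, 630, 537, 537, 452, 440, 421, 420, 328
The 3 values of 630 share dense rank 2.
The 2 values of 537 share dense rank 3.
Remaining distinct values take the next consecutive integers.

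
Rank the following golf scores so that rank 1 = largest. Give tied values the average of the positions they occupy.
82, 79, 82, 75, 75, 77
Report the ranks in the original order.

1.5, 3, 1.5, 5.5, 5.5, 4

Sorted (descending): 82, 82, 79, 77, 75, 75
The 2 values of 82 occupy positions 1–2 → average rank (1+2)/2 = 1.5.
The 2 values of 75 occupy positions 5–6 → average rank (5+6)/2 = 5.5.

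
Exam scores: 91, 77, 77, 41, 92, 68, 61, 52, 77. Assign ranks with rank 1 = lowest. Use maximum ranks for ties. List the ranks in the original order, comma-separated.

8, 7, 7, 1, 9, 4, 3, 2, 7

Sorted (ascending): 41, 52, 61, 68, 77, 77, 77, 91, 92
The 3 values of 77 occupy positions 5–7 → each gets rank 7.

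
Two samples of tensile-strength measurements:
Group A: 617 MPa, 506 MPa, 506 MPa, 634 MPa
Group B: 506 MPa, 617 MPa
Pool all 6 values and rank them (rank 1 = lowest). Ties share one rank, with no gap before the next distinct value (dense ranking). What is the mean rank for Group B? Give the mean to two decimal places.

Sorted (ascending): 506, 506, 506, 617, 617, 634
The 3 values of 506 share dense rank 1.
The 2 values of 617 share dense rank 2.
Remaining distinct values take the next consecutive integers.
Group B values → pooled ranks: 506→1, 617→2
Mean rank = (1 + 2) / 2 = 1.50

1.50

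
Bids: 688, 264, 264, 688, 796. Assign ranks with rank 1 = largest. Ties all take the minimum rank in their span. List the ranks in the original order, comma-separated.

Sorted (descending): 796, 688, 688, 264, 264
The 2 values of 688 occupy positions 2–3 → each gets rank 2.
The 2 values of 264 occupy positions 4–5 → each gets rank 4.

2, 4, 4, 2, 1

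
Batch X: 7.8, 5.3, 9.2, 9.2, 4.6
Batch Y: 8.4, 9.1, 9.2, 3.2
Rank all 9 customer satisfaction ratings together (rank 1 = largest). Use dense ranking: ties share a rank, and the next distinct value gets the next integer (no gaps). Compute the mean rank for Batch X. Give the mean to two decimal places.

3.40

Sorted (descending): 9.2, 9.2, 9.2, 9.1, 8.4, 7.8, 5.3, 4.6, 3.2
The 3 values of 9.2 share dense rank 1.
Remaining distinct values take the next consecutive integers.
Batch X values → pooled ranks: 7.8→4, 5.3→5, 9.2→1, 9.2→1, 4.6→6
Mean rank = (4 + 5 + 1 + 1 + 6) / 5 = 3.40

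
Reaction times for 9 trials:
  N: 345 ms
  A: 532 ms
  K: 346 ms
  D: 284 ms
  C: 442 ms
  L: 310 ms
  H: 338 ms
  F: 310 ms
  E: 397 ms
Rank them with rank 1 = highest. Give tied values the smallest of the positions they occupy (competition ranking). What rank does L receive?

7

Sorted (descending): 532, 442, 397, 346, 345, 338, 310, 310, 284
The 2 values of 310 occupy positions 7–8 → each gets rank 7.
L has value 310 ms → rank 7.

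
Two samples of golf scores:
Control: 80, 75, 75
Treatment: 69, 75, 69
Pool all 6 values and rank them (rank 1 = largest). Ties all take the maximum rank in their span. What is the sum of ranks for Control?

9

Sorted (descending): 80, 75, 75, 75, 69, 69
The 3 values of 75 occupy positions 2–4 → each gets rank 4.
The 2 values of 69 occupy positions 5–6 → each gets rank 6.
Control values → pooled ranks: 80→1, 75→4, 75→4
Rank sum = 1 + 4 + 4 = 9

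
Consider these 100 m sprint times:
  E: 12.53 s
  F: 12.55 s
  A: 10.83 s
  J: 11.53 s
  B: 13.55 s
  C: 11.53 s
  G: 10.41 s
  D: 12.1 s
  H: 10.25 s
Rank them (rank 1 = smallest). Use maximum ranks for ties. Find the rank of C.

5

Sorted (ascending): 10.25, 10.41, 10.83, 11.53, 11.53, 12.1, 12.53, 12.55, 13.55
The 2 values of 11.53 occupy positions 4–5 → each gets rank 5.
C has value 11.53 s → rank 5.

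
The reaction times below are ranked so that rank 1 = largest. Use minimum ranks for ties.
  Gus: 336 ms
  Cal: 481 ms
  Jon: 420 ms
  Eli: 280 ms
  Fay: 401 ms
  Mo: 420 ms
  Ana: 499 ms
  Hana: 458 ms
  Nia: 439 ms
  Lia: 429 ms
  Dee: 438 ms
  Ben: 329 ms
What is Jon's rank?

Sorted (descending): 499, 481, 458, 439, 438, 429, 420, 420, 401, 336, 329, 280
The 2 values of 420 occupy positions 7–8 → each gets rank 7.
Jon has value 420 ms → rank 7.

7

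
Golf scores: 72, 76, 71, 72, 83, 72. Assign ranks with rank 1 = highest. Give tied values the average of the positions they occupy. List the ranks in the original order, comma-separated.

4, 2, 6, 4, 1, 4

Sorted (descending): 83, 76, 72, 72, 72, 71
The 3 values of 72 occupy positions 3–5 → average rank 4.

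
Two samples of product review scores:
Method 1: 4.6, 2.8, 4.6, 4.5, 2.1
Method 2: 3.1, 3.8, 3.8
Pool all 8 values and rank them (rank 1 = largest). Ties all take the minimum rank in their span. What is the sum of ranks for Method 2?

Sorted (descending): 4.6, 4.6, 4.5, 3.8, 3.8, 3.1, 2.8, 2.1
The 2 values of 4.6 occupy positions 1–2 → each gets rank 1.
The 2 values of 3.8 occupy positions 4–5 → each gets rank 4.
Method 2 values → pooled ranks: 3.1→6, 3.8→4, 3.8→4
Rank sum = 6 + 4 + 4 = 14

14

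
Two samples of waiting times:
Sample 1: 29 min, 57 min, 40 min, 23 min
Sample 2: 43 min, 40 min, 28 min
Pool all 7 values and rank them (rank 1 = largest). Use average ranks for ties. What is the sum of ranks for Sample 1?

Sorted (descending): 57, 43, 40, 40, 29, 28, 23
The 2 values of 40 occupy positions 3–4 → average rank (3+4)/2 = 3.5.
Sample 1 values → pooled ranks: 29→5, 57→1, 40→3.5, 23→7
Rank sum = 5 + 1 + 3.5 + 7 = 16.5

16.5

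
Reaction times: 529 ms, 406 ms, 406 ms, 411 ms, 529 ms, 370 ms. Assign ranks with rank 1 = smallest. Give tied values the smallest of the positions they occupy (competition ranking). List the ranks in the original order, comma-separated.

5, 2, 2, 4, 5, 1

Sorted (ascending): 370, 406, 406, 411, 529, 529
The 2 values of 406 occupy positions 2–3 → each gets rank 2.
The 2 values of 529 occupy positions 5–6 → each gets rank 5.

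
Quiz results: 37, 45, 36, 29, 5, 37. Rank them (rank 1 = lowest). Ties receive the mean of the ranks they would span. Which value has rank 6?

45

Sorted (ascending): 5, 29, 36, 37, 37, 45
The 2 values of 37 occupy positions 4–5 → average rank (4+5)/2 = 4.5.
Rank 6 → value 45.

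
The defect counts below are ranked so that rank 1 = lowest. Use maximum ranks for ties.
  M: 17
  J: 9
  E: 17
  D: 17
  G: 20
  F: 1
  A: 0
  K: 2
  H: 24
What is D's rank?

Sorted (ascending): 0, 1, 2, 9, 17, 17, 17, 20, 24
The 3 values of 17 occupy positions 5–7 → each gets rank 7.
D has value 17 → rank 7.

7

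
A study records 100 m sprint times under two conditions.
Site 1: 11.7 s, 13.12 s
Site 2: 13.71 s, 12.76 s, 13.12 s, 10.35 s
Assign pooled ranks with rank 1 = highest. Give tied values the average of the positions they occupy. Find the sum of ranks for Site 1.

7.5

Sorted (descending): 13.71, 13.12, 13.12, 12.76, 11.7, 10.35
The 2 values of 13.12 occupy positions 2–3 → average rank (2+3)/2 = 2.5.
Site 1 values → pooled ranks: 11.7→5, 13.12→2.5
Rank sum = 5 + 2.5 = 7.5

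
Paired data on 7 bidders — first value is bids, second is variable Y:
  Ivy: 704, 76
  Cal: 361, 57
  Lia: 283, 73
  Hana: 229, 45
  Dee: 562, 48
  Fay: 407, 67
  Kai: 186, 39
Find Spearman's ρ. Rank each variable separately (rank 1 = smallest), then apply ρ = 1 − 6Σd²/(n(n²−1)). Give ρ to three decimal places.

0.679

Ranks of variable 1: 7, 4, 3, 2, 6, 5, 1
Ranks of variable 2: 7, 4, 6, 2, 3, 5, 1
d = r₁ − r₂: 0, 0, -3, 0, 3, 0, 0
d²: 0, 0, 9, 0, 9, 0, 0; Σd² = 18
ρ = 1 − 6·18/(7·48) = 1 − 108/336 = 0.679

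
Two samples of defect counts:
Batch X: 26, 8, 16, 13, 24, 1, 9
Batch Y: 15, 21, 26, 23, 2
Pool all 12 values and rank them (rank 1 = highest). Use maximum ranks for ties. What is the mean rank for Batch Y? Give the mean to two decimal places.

5.80

Sorted (descending): 26, 26, 24, 23, 21, 16, 15, 13, 9, 8, 2, 1
The 2 values of 26 occupy positions 1–2 → each gets rank 2.
Batch Y values → pooled ranks: 15→7, 21→5, 26→2, 23→4, 2→11
Mean rank = (7 + 5 + 2 + 4 + 11) / 5 = 5.80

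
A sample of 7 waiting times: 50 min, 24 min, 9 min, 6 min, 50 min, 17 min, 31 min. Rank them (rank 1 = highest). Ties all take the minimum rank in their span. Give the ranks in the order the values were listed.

1, 4, 6, 7, 1, 5, 3

Sorted (descending): 50, 50, 31, 24, 17, 9, 6
The 2 values of 50 occupy positions 1–2 → each gets rank 1.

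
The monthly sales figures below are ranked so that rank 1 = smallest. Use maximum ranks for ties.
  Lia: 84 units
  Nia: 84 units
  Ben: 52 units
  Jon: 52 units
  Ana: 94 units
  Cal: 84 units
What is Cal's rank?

Sorted (ascending): 52, 52, 84, 84, 84, 94
The 2 values of 52 occupy positions 1–2 → each gets rank 2.
The 3 values of 84 occupy positions 3–5 → each gets rank 5.
Cal has value 84 units → rank 5.

5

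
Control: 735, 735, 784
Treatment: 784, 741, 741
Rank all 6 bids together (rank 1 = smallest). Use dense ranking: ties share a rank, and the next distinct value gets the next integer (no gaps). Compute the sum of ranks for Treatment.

7

Sorted (ascending): 735, 735, 741, 741, 784, 784
The 2 values of 735 share dense rank 1.
The 2 values of 741 share dense rank 2.
The 2 values of 784 share dense rank 3.
Treatment values → pooled ranks: 784→3, 741→2, 741→2
Rank sum = 3 + 2 + 2 = 7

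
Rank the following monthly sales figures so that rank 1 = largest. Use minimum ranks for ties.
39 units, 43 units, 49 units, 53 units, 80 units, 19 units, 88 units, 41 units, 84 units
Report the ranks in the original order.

Sorted (descending): 88, 84, 80, 53, 49, 43, 41, 39, 19
No ties — each value takes its position as its rank.

8, 6, 5, 4, 3, 9, 1, 7, 2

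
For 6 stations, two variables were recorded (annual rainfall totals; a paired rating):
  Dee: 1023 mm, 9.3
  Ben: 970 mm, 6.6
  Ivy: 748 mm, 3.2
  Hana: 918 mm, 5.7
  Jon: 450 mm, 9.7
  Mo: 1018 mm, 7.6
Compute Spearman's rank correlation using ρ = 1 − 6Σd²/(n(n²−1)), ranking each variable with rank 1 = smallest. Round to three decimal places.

0.143

Ranks of variable 1: 6, 4, 2, 3, 1, 5
Ranks of variable 2: 5, 3, 1, 2, 6, 4
d = r₁ − r₂: 1, 1, 1, 1, -5, 1
d²: 1, 1, 1, 1, 25, 1; Σd² = 30
ρ = 1 − 6·30/(6·35) = 1 − 180/210 = 0.143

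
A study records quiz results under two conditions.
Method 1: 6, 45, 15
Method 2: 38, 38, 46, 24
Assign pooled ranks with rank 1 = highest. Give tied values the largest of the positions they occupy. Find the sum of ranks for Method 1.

15

Sorted (descending): 46, 45, 38, 38, 24, 15, 6
The 2 values of 38 occupy positions 3–4 → each gets rank 4.
Method 1 values → pooled ranks: 6→7, 45→2, 15→6
Rank sum = 7 + 2 + 6 = 15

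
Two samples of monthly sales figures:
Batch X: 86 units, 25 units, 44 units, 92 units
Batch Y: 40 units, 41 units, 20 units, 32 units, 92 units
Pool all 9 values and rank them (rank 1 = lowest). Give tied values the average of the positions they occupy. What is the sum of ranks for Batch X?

Sorted (ascending): 20, 25, 32, 40, 41, 44, 86, 92, 92
The 2 values of 92 occupy positions 8–9 → average rank (8+9)/2 = 8.5.
Batch X values → pooled ranks: 86→7, 25→2, 44→6, 92→8.5
Rank sum = 7 + 2 + 6 + 8.5 = 23.5

23.5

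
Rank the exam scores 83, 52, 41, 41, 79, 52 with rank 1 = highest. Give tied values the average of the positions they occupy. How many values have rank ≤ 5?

4

Sorted (descending): 83, 79, 52, 52, 41, 41
The 2 values of 52 occupy positions 3–4 → average rank (3+4)/2 = 3.5.
The 2 values of 41 occupy positions 5–6 → average rank (5+6)/2 = 5.5.
Ranks ≤ 5: {1, 2, 3.5, 3.5} → 4 values.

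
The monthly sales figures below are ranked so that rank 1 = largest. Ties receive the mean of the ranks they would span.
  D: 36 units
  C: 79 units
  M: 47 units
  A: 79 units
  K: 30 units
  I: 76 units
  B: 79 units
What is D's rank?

6

Sorted (descending): 79, 79, 79, 76, 47, 36, 30
The 3 values of 79 occupy positions 1–3 → average rank 2.
D has value 36 units → rank 6.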